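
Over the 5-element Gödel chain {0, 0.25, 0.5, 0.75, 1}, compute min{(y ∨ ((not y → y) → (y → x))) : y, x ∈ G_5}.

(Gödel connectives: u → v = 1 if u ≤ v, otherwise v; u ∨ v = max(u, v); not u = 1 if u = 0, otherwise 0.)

The minimum is attained at y = 0.25, x = 0:
  not y: Gödel ¬ of 0.25 = 0 (operand ≠ 0)
  (not y → y): 0 ≤ 0.25, so result = 1
  (y → x): 0.25 > 0, so result = 0
  ((not y → y) → (y → x)): 1 > 0, so result = 0
  (y ∨ ((not y → y) → (y → x))) = max(0.25, 0) = 0.25
Checking all 25 assignments confirms none give a value below 0.25.

0.25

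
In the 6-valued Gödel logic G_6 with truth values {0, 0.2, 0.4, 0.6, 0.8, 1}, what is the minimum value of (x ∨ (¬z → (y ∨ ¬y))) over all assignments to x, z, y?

The minimum is attained at x = 0, z = 0, y = 0.2:
  ¬z: Gödel ¬ of 0 = 1 (operand is 0)
  ¬y: Gödel ¬ of 0.2 = 0 (operand ≠ 0)
  (y ∨ ¬y) = max(0.2, 0) = 0.2
  (¬z → (y ∨ ¬y)): 1 > 0.2, so result = 0.2
  (x ∨ (¬z → (y ∨ ¬y))) = max(0, 0.2) = 0.2
Checking all 216 assignments confirms none give a value below 0.20.

0.20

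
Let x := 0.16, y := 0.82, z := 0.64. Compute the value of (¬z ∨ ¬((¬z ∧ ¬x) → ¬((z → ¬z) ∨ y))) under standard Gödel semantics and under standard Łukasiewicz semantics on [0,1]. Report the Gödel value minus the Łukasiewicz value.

Gödel evaluation:
  ¬z: Gödel ¬ of 0.64 = 0 (operand ≠ 0)
  ¬z: Gödel ¬ of 0.64 = 0 (operand ≠ 0)
  ¬x: Gödel ¬ of 0.16 = 0 (operand ≠ 0)
  (¬z ∧ ¬x) = min(0, 0) = 0
  ¬z: Gödel ¬ of 0.64 = 0 (operand ≠ 0)
  (z → ¬z): 0.64 > 0, so result = 0
  ((z → ¬z) ∨ y) = max(0, 0.82) = 0.82
  ¬((z → ¬z) ∨ y): Gödel ¬ of 0.82 = 0 (operand ≠ 0)
  ((¬z ∧ ¬x) → ¬((z → ¬z) ∨ y)): 0 ≤ 0, so result = 1
  ¬((¬z ∧ ¬x) → ¬((z → ¬z) ∨ y)): Gödel ¬ of 1 = 0 (operand ≠ 0)
  (¬z ∨ ¬((¬z ∧ ¬x) → ¬((z → ¬z) ∨ y))) = max(0, 0) = 0
  Gödel value = 0
Łukasiewicz evaluation:
  ¬z: Łukasiewicz ¬ gives 1 − 0.64 = 0.36
  ¬z: Łukasiewicz ¬ gives 1 − 0.64 = 0.36
  ¬x: Łukasiewicz ¬ gives 1 − 0.16 = 0.84
  (¬z ∧ ¬x) = min(0.36, 0.84) = 0.36
  ¬z: Łukasiewicz ¬ gives 1 − 0.64 = 0.36
  (z → ¬z): min(1, 1 − 0.64 + 0.36) = 0.72
  ((z → ¬z) ∨ y) = max(0.72, 0.82) = 0.82
  ¬((z → ¬z) ∨ y): Łukasiewicz ¬ gives 1 − 0.82 = 0.18
  ((¬z ∧ ¬x) → ¬((z → ¬z) ∨ y)): min(1, 1 − 0.36 + 0.18) = 0.82
  ¬((¬z ∧ ¬x) → ¬((z → ¬z) ∨ y)): Łukasiewicz ¬ gives 1 − 0.82 = 0.18
  (¬z ∨ ¬((¬z ∧ ¬x) → ¬((z → ¬z) ∨ y))) = max(0.36, 0.18) = 0.36
  Łukasiewicz value = 0.36
Difference: 0 − 0.36 = -0.36

-0.36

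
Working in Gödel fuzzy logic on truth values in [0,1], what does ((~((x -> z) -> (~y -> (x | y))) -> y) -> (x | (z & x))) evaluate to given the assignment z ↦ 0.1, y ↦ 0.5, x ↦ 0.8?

0.80

(x -> z): 0.8 > 0.1, so result = 0.1
~y: Gödel ¬ of 0.5 = 0 (operand ≠ 0)
(x | y) = max(0.8, 0.5) = 0.8
(~y -> (x | y)): 0 ≤ 0.8, so result = 1
((x -> z) -> (~y -> (x | y))): 0.1 ≤ 1, so result = 1
~((x -> z) -> (~y -> (x | y))): Gödel ¬ of 1 = 0 (operand ≠ 0)
(~((x -> z) -> (~y -> (x | y))) -> y): 0 ≤ 0.5, so result = 1
(z & x) = min(0.1, 0.8) = 0.1
(x | (z & x)) = max(0.8, 0.1) = 0.8
((~((x -> z) -> (~y -> (x | y))) -> y) -> (x | (z & x))): 1 > 0.8, so result = 0.8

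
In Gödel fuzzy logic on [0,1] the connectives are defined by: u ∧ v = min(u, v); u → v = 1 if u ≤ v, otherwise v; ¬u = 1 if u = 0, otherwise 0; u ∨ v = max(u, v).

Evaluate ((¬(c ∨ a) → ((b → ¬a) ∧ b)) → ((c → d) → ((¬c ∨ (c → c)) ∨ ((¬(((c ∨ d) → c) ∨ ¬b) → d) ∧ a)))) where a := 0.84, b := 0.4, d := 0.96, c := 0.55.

(c ∨ a) = max(0.55, 0.84) = 0.84
¬(c ∨ a): Gödel ¬ of 0.84 = 0 (operand ≠ 0)
¬a: Gödel ¬ of 0.84 = 0 (operand ≠ 0)
(b → ¬a): 0.4 > 0, so result = 0
((b → ¬a) ∧ b) = min(0, 0.4) = 0
(¬(c ∨ a) → ((b → ¬a) ∧ b)): 0 ≤ 0, so result = 1
(c → d): 0.55 ≤ 0.96, so result = 1
¬c: Gödel ¬ of 0.55 = 0 (operand ≠ 0)
(c → c): 0.55 ≤ 0.55, so result = 1
(¬c ∨ (c → c)) = max(0, 1) = 1
(c ∨ d) = max(0.55, 0.96) = 0.96
((c ∨ d) → c): 0.96 > 0.55, so result = 0.55
¬b: Gödel ¬ of 0.4 = 0 (operand ≠ 0)
(((c ∨ d) → c) ∨ ¬b) = max(0.55, 0) = 0.55
¬(((c ∨ d) → c) ∨ ¬b): Gödel ¬ of 0.55 = 0 (operand ≠ 0)
(¬(((c ∨ d) → c) ∨ ¬b) → d): 0 ≤ 0.96, so result = 1
((¬(((c ∨ d) → c) ∨ ¬b) → d) ∧ a) = min(1, 0.84) = 0.84
((¬c ∨ (c → c)) ∨ ((¬(((c ∨ d) → c) ∨ ¬b) → d) ∧ a)) = max(1, 0.84) = 1
((c → d) → ((¬c ∨ (c → c)) ∨ ((¬(((c ∨ d) → c) ∨ ¬b) → d) ∧ a))): 1 ≤ 1, so result = 1
((¬(c ∨ a) → ((b → ¬a) ∧ b)) → ((c → d) → ((¬c ∨ (c → c)) ∨ ((¬(((c ∨ d) → c) ∨ ¬b) → d) ∧ a)))): 1 ≤ 1, so result = 1

1.00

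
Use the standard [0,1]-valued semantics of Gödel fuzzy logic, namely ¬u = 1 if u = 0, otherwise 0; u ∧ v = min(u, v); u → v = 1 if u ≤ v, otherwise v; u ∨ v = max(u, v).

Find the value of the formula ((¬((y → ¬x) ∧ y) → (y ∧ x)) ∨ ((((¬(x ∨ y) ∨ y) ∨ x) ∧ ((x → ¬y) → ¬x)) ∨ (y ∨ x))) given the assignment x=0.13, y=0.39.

¬x: Gödel ¬ of 0.13 = 0 (operand ≠ 0)
(y → ¬x): 0.39 > 0, so result = 0
((y → ¬x) ∧ y) = min(0, 0.39) = 0
¬((y → ¬x) ∧ y): Gödel ¬ of 0 = 1 (operand is 0)
(y ∧ x) = min(0.39, 0.13) = 0.13
(¬((y → ¬x) ∧ y) → (y ∧ x)): 1 > 0.13, so result = 0.13
(x ∨ y) = max(0.13, 0.39) = 0.39
¬(x ∨ y): Gödel ¬ of 0.39 = 0 (operand ≠ 0)
(¬(x ∨ y) ∨ y) = max(0, 0.39) = 0.39
((¬(x ∨ y) ∨ y) ∨ x) = max(0.39, 0.13) = 0.39
¬y: Gödel ¬ of 0.39 = 0 (operand ≠ 0)
(x → ¬y): 0.13 > 0, so result = 0
¬x: Gödel ¬ of 0.13 = 0 (operand ≠ 0)
((x → ¬y) → ¬x): 0 ≤ 0, so result = 1
(((¬(x ∨ y) ∨ y) ∨ x) ∧ ((x → ¬y) → ¬x)) = min(0.39, 1) = 0.39
(y ∨ x) = max(0.39, 0.13) = 0.39
((((¬(x ∨ y) ∨ y) ∨ x) ∧ ((x → ¬y) → ¬x)) ∨ (y ∨ x)) = max(0.39, 0.39) = 0.39
((¬((y → ¬x) ∧ y) → (y ∧ x)) ∨ ((((¬(x ∨ y) ∨ y) ∨ x) ∧ ((x → ¬y) → ¬x)) ∨ (y ∨ x))) = max(0.13, 0.39) = 0.39

0.39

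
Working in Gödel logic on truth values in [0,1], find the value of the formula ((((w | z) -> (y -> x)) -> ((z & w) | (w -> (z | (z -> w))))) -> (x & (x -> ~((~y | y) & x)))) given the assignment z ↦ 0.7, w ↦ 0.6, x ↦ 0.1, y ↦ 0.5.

0.00

(w | z) = max(0.6, 0.7) = 0.7
(y -> x): 0.5 > 0.1, so result = 0.1
((w | z) -> (y -> x)): 0.7 > 0.1, so result = 0.1
(z & w) = min(0.7, 0.6) = 0.6
(z -> w): 0.7 > 0.6, so result = 0.6
(z | (z -> w)) = max(0.7, 0.6) = 0.7
(w -> (z | (z -> w))): 0.6 ≤ 0.7, so result = 1
((z & w) | (w -> (z | (z -> w)))) = max(0.6, 1) = 1
(((w | z) -> (y -> x)) -> ((z & w) | (w -> (z | (z -> w))))): 0.1 ≤ 1, so result = 1
~y: Gödel ¬ of 0.5 = 0 (operand ≠ 0)
(~y | y) = max(0, 0.5) = 0.5
((~y | y) & x) = min(0.5, 0.1) = 0.1
~((~y | y) & x): Gödel ¬ of 0.1 = 0 (operand ≠ 0)
(x -> ~((~y | y) & x)): 0.1 > 0, so result = 0
(x & (x -> ~((~y | y) & x))) = min(0.1, 0) = 0
((((w | z) -> (y -> x)) -> ((z & w) | (w -> (z | (z -> w))))) -> (x & (x -> ~((~y | y) & x)))): 1 > 0, so result = 0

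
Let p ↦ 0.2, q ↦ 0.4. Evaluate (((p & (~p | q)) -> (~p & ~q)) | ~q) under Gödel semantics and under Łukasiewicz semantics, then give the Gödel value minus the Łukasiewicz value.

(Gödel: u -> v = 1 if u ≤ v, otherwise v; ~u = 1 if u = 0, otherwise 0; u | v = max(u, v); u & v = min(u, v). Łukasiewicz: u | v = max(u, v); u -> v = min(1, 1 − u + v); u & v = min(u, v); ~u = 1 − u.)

-1.00

Gödel evaluation:
  ~p: Gödel ¬ of 0.2 = 0 (operand ≠ 0)
  (~p | q) = max(0, 0.4) = 0.4
  (p & (~p | q)) = min(0.2, 0.4) = 0.2
  ~p: Gödel ¬ of 0.2 = 0 (operand ≠ 0)
  ~q: Gödel ¬ of 0.4 = 0 (operand ≠ 0)
  (~p & ~q) = min(0, 0) = 0
  ((p & (~p | q)) -> (~p & ~q)): 0.2 > 0, so result = 0
  ~q: Gödel ¬ of 0.4 = 0 (operand ≠ 0)
  (((p & (~p | q)) -> (~p & ~q)) | ~q) = max(0, 0) = 0
  Gödel value = 0
Łukasiewicz evaluation:
  ~p: Łukasiewicz ¬ gives 1 − 0.2 = 0.8
  (~p | q) = max(0.8, 0.4) = 0.8
  (p & (~p | q)) = min(0.2, 0.8) = 0.2
  ~p: Łukasiewicz ¬ gives 1 − 0.2 = 0.8
  ~q: Łukasiewicz ¬ gives 1 − 0.4 = 0.6
  (~p & ~q) = min(0.8, 0.6) = 0.6
  ((p & (~p | q)) -> (~p & ~q)): min(1, 1 − 0.2 + 0.6) = 1
  ~q: Łukasiewicz ¬ gives 1 − 0.4 = 0.6
  (((p & (~p | q)) -> (~p & ~q)) | ~q) = max(1, 0.6) = 1
  Łukasiewicz value = 1
Difference: 0 − 1 = -1.00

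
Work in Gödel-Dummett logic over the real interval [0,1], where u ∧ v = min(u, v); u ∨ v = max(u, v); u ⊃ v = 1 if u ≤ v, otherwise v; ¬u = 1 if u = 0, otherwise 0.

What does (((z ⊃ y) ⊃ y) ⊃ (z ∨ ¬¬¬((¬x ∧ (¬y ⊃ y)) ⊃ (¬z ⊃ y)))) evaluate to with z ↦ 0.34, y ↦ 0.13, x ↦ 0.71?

(z ⊃ y): 0.34 > 0.13, so result = 0.13
((z ⊃ y) ⊃ y): 0.13 ≤ 0.13, so result = 1
¬x: Gödel ¬ of 0.71 = 0 (operand ≠ 0)
¬y: Gödel ¬ of 0.13 = 0 (operand ≠ 0)
(¬y ⊃ y): 0 ≤ 0.13, so result = 1
(¬x ∧ (¬y ⊃ y)) = min(0, 1) = 0
¬z: Gödel ¬ of 0.34 = 0 (operand ≠ 0)
(¬z ⊃ y): 0 ≤ 0.13, so result = 1
((¬x ∧ (¬y ⊃ y)) ⊃ (¬z ⊃ y)): 0 ≤ 1, so result = 1
¬((¬x ∧ (¬y ⊃ y)) ⊃ (¬z ⊃ y)): Gödel ¬ of 1 = 0 (operand ≠ 0)
¬¬((¬x ∧ (¬y ⊃ y)) ⊃ (¬z ⊃ y)): Gödel ¬ of 0 = 1 (operand is 0)
¬¬¬((¬x ∧ (¬y ⊃ y)) ⊃ (¬z ⊃ y)): Gödel ¬ of 1 = 0 (operand ≠ 0)
(z ∨ ¬¬¬((¬x ∧ (¬y ⊃ y)) ⊃ (¬z ⊃ y))) = max(0.34, 0) = 0.34
(((z ⊃ y) ⊃ y) ⊃ (z ∨ ¬¬¬((¬x ∧ (¬y ⊃ y)) ⊃ (¬z ⊃ y)))): 1 > 0.34, so result = 0.34

0.34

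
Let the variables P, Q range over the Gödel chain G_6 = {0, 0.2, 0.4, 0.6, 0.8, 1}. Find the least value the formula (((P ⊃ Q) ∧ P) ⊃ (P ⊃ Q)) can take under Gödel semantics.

1.00

Every assignment gives 1. For instance at P = 0, Q = 0:
  (P ⊃ Q): 0 ≤ 0, so result = 1
  ((P ⊃ Q) ∧ P) = min(1, 0) = 0
  (P ⊃ Q): 0 ≤ 0, so result = 1
  (((P ⊃ Q) ∧ P) ⊃ (P ⊃ Q)): 0 ≤ 1, so result = 1
All 36 assignments give value 1 — the formula is a G_6-tautology.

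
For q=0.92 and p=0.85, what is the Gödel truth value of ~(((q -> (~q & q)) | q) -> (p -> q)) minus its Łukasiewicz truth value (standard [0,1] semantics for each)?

Gödel evaluation:
  ~q: Gödel ¬ of 0.92 = 0 (operand ≠ 0)
  (~q & q) = min(0, 0.92) = 0
  (q -> (~q & q)): 0.92 > 0, so result = 0
  ((q -> (~q & q)) | q) = max(0, 0.92) = 0.92
  (p -> q): 0.85 ≤ 0.92, so result = 1
  (((q -> (~q & q)) | q) -> (p -> q)): 0.92 ≤ 1, so result = 1
  ~(((q -> (~q & q)) | q) -> (p -> q)): Gödel ¬ of 1 = 0 (operand ≠ 0)
  Gödel value = 0
Łukasiewicz evaluation:
  ~q: Łukasiewicz ¬ gives 1 − 0.92 = 0.08
  (~q & q) = min(0.08, 0.92) = 0.08
  (q -> (~q & q)): min(1, 1 − 0.92 + 0.08) = 0.16
  ((q -> (~q & q)) | q) = max(0.16, 0.92) = 0.92
  (p -> q): min(1, 1 − 0.85 + 0.92) = 1
  (((q -> (~q & q)) | q) -> (p -> q)): min(1, 1 − 0.92 + 1) = 1
  ~(((q -> (~q & q)) | q) -> (p -> q)): Łukasiewicz ¬ gives 1 − 1 = 0
  Łukasiewicz value = 0
Difference: 0 − 0 = 0.00

0.00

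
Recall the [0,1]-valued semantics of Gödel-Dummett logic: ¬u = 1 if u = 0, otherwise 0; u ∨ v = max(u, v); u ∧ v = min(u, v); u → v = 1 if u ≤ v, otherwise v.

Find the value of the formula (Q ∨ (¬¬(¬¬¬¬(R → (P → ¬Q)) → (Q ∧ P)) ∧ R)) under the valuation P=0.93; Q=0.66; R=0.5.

¬Q: Gödel ¬ of 0.66 = 0 (operand ≠ 0)
(P → ¬Q): 0.93 > 0, so result = 0
(R → (P → ¬Q)): 0.5 > 0, so result = 0
¬(R → (P → ¬Q)): Gödel ¬ of 0 = 1 (operand is 0)
¬¬(R → (P → ¬Q)): Gödel ¬ of 1 = 0 (operand ≠ 0)
¬¬¬(R → (P → ¬Q)): Gödel ¬ of 0 = 1 (operand is 0)
¬¬¬¬(R → (P → ¬Q)): Gödel ¬ of 1 = 0 (operand ≠ 0)
(Q ∧ P) = min(0.66, 0.93) = 0.66
(¬¬¬¬(R → (P → ¬Q)) → (Q ∧ P)): 0 ≤ 0.66, so result = 1
¬(¬¬¬¬(R → (P → ¬Q)) → (Q ∧ P)): Gödel ¬ of 1 = 0 (operand ≠ 0)
¬¬(¬¬¬¬(R → (P → ¬Q)) → (Q ∧ P)): Gödel ¬ of 0 = 1 (operand is 0)
(¬¬(¬¬¬¬(R → (P → ¬Q)) → (Q ∧ P)) ∧ R) = min(1, 0.5) = 0.5
(Q ∨ (¬¬(¬¬¬¬(R → (P → ¬Q)) → (Q ∧ P)) ∧ R)) = max(0.66, 0.5) = 0.66

0.66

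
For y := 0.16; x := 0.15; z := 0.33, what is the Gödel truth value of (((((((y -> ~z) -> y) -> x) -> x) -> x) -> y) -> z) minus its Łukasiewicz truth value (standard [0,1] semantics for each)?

Gödel evaluation:
  ~z: Gödel ¬ of 0.33 = 0 (operand ≠ 0)
  (y -> ~z): 0.16 > 0, so result = 0
  ((y -> ~z) -> y): 0 ≤ 0.16, so result = 1
  (((y -> ~z) -> y) -> x): 1 > 0.15, so result = 0.15
  ((((y -> ~z) -> y) -> x) -> x): 0.15 ≤ 0.15, so result = 1
  (((((y -> ~z) -> y) -> x) -> x) -> x): 1 > 0.15, so result = 0.15
  ((((((y -> ~z) -> y) -> x) -> x) -> x) -> y): 0.15 ≤ 0.16, so result = 1
  (((((((y -> ~z) -> y) -> x) -> x) -> x) -> y) -> z): 1 > 0.33, so result = 0.33
  Gödel value = 0.33
Łukasiewicz evaluation:
  ~z: Łukasiewicz ¬ gives 1 − 0.33 = 0.67
  (y -> ~z): min(1, 1 − 0.16 + 0.67) = 1
  ((y -> ~z) -> y): min(1, 1 − 1 + 0.16) = 0.16
  (((y -> ~z) -> y) -> x): min(1, 1 − 0.16 + 0.15) = 0.99
  ((((y -> ~z) -> y) -> x) -> x): min(1, 1 − 0.99 + 0.15) = 0.16
  (((((y -> ~z) -> y) -> x) -> x) -> x): min(1, 1 − 0.16 + 0.15) = 0.99
  ((((((y -> ~z) -> y) -> x) -> x) -> x) -> y): min(1, 1 − 0.99 + 0.16) = 0.17
  (((((((y -> ~z) -> y) -> x) -> x) -> x) -> y) -> z): min(1, 1 − 0.17 + 0.33) = 1
  Łukasiewicz value = 1
Difference: 0.33 − 1 = -0.67

-0.67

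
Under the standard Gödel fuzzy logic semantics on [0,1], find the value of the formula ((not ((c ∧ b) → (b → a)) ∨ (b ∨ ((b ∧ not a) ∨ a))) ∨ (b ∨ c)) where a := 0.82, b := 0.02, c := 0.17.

0.82

(c ∧ b) = min(0.17, 0.02) = 0.02
(b → a): 0.02 ≤ 0.82, so result = 1
((c ∧ b) → (b → a)): 0.02 ≤ 1, so result = 1
not ((c ∧ b) → (b → a)): Gödel ¬ of 1 = 0 (operand ≠ 0)
not a: Gödel ¬ of 0.82 = 0 (operand ≠ 0)
(b ∧ not a) = min(0.02, 0) = 0
((b ∧ not a) ∨ a) = max(0, 0.82) = 0.82
(b ∨ ((b ∧ not a) ∨ a)) = max(0.02, 0.82) = 0.82
(not ((c ∧ b) → (b → a)) ∨ (b ∨ ((b ∧ not a) ∨ a))) = max(0, 0.82) = 0.82
(b ∨ c) = max(0.02, 0.17) = 0.17
((not ((c ∧ b) → (b → a)) ∨ (b ∨ ((b ∧ not a) ∨ a))) ∨ (b ∨ c)) = max(0.82, 0.17) = 0.82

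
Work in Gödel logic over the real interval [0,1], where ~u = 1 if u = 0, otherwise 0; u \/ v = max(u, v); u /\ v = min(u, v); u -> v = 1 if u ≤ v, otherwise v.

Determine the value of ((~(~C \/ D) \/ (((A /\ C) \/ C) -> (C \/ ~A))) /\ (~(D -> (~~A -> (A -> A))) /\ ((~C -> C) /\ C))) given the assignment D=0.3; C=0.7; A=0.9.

0.00

~C: Gödel ¬ of 0.7 = 0 (operand ≠ 0)
(~C \/ D) = max(0, 0.3) = 0.3
~(~C \/ D): Gödel ¬ of 0.3 = 0 (operand ≠ 0)
(A /\ C) = min(0.9, 0.7) = 0.7
((A /\ C) \/ C) = max(0.7, 0.7) = 0.7
~A: Gödel ¬ of 0.9 = 0 (operand ≠ 0)
(C \/ ~A) = max(0.7, 0) = 0.7
(((A /\ C) \/ C) -> (C \/ ~A)): 0.7 ≤ 0.7, so result = 1
(~(~C \/ D) \/ (((A /\ C) \/ C) -> (C \/ ~A))) = max(0, 1) = 1
~A: Gödel ¬ of 0.9 = 0 (operand ≠ 0)
~~A: Gödel ¬ of 0 = 1 (operand is 0)
(A -> A): 0.9 ≤ 0.9, so result = 1
(~~A -> (A -> A)): 1 ≤ 1, so result = 1
(D -> (~~A -> (A -> A))): 0.3 ≤ 1, so result = 1
~(D -> (~~A -> (A -> A))): Gödel ¬ of 1 = 0 (operand ≠ 0)
~C: Gödel ¬ of 0.7 = 0 (operand ≠ 0)
(~C -> C): 0 ≤ 0.7, so result = 1
((~C -> C) /\ C) = min(1, 0.7) = 0.7
(~(D -> (~~A -> (A -> A))) /\ ((~C -> C) /\ C)) = min(0, 0.7) = 0
((~(~C \/ D) \/ (((A /\ C) \/ C) -> (C \/ ~A))) /\ (~(D -> (~~A -> (A -> A))) /\ ((~C -> C) /\ C))) = min(1, 0) = 0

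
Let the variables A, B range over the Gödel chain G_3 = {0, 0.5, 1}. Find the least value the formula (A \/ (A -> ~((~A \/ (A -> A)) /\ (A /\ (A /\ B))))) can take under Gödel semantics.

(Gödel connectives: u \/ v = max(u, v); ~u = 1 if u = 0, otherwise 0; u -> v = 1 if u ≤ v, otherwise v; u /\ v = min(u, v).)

The minimum is attained at A = 0.5, B = 0.5:
  ~A: Gödel ¬ of 0.5 = 0 (operand ≠ 0)
  (A -> A): 0.5 ≤ 0.5, so result = 1
  (~A \/ (A -> A)) = max(0, 1) = 1
  (A /\ B) = min(0.5, 0.5) = 0.5
  (A /\ (A /\ B)) = min(0.5, 0.5) = 0.5
  ((~A \/ (A -> A)) /\ (A /\ (A /\ B))) = min(1, 0.5) = 0.5
  ~((~A \/ (A -> A)) /\ (A /\ (A /\ B))): Gödel ¬ of 0.5 = 0 (operand ≠ 0)
  (A -> ~((~A \/ (A -> A)) /\ (A /\ (A /\ B)))): 0.5 > 0, so result = 0
  (A \/ (A -> ~((~A \/ (A -> A)) /\ (A /\ (A /\ B))))) = max(0.5, 0) = 0.5
Checking all 9 assignments confirms none give a value below 0.50.

0.50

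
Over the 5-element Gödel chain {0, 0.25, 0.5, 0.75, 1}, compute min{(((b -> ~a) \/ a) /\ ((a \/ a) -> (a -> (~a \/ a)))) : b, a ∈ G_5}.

0.25

The minimum is attained at b = 0.25, a = 0.25:
  ~a: Gödel ¬ of 0.25 = 0 (operand ≠ 0)
  (b -> ~a): 0.25 > 0, so result = 0
  ((b -> ~a) \/ a) = max(0, 0.25) = 0.25
  (a \/ a) = max(0.25, 0.25) = 0.25
  ~a: Gödel ¬ of 0.25 = 0 (operand ≠ 0)
  (~a \/ a) = max(0, 0.25) = 0.25
  (a -> (~a \/ a)): 0.25 ≤ 0.25, so result = 1
  ((a \/ a) -> (a -> (~a \/ a))): 0.25 ≤ 1, so result = 1
  (((b -> ~a) \/ a) /\ ((a \/ a) -> (a -> (~a \/ a)))) = min(0.25, 1) = 0.25
Checking all 25 assignments confirms none give a value below 0.25.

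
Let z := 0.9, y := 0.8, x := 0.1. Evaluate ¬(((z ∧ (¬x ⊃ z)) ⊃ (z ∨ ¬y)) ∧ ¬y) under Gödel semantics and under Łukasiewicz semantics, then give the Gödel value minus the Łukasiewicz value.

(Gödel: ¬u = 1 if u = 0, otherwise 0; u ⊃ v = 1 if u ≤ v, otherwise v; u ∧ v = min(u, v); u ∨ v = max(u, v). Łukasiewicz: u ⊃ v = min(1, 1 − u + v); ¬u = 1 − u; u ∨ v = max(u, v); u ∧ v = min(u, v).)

Gödel evaluation:
  ¬x: Gödel ¬ of 0.1 = 0 (operand ≠ 0)
  (¬x ⊃ z): 0 ≤ 0.9, so result = 1
  (z ∧ (¬x ⊃ z)) = min(0.9, 1) = 0.9
  ¬y: Gödel ¬ of 0.8 = 0 (operand ≠ 0)
  (z ∨ ¬y) = max(0.9, 0) = 0.9
  ((z ∧ (¬x ⊃ z)) ⊃ (z ∨ ¬y)): 0.9 ≤ 0.9, so result = 1
  ¬y: Gödel ¬ of 0.8 = 0 (operand ≠ 0)
  (((z ∧ (¬x ⊃ z)) ⊃ (z ∨ ¬y)) ∧ ¬y) = min(1, 0) = 0
  ¬(((z ∧ (¬x ⊃ z)) ⊃ (z ∨ ¬y)) ∧ ¬y): Gödel ¬ of 0 = 1 (operand is 0)
  Gödel value = 1
Łukasiewicz evaluation:
  ¬x: Łukasiewicz ¬ gives 1 − 0.1 = 0.9
  (¬x ⊃ z): min(1, 1 − 0.9 + 0.9) = 1
  (z ∧ (¬x ⊃ z)) = min(0.9, 1) = 0.9
  ¬y: Łukasiewicz ¬ gives 1 − 0.8 = 0.2
  (z ∨ ¬y) = max(0.9, 0.2) = 0.9
  ((z ∧ (¬x ⊃ z)) ⊃ (z ∨ ¬y)): min(1, 1 − 0.9 + 0.9) = 1
  ¬y: Łukasiewicz ¬ gives 1 − 0.8 = 0.2
  (((z ∧ (¬x ⊃ z)) ⊃ (z ∨ ¬y)) ∧ ¬y) = min(1, 0.2) = 0.2
  ¬(((z ∧ (¬x ⊃ z)) ⊃ (z ∨ ¬y)) ∧ ¬y): Łukasiewicz ¬ gives 1 − 0.2 = 0.8
  Łukasiewicz value = 0.8
Difference: 1 − 0.8 = 0.20

0.20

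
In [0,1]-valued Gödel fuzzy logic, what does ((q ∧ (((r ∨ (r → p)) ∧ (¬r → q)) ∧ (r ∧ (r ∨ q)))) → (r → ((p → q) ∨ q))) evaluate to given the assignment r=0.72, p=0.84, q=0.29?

1.00

(r → p): 0.72 ≤ 0.84, so result = 1
(r ∨ (r → p)) = max(0.72, 1) = 1
¬r: Gödel ¬ of 0.72 = 0 (operand ≠ 0)
(¬r → q): 0 ≤ 0.29, so result = 1
((r ∨ (r → p)) ∧ (¬r → q)) = min(1, 1) = 1
(r ∨ q) = max(0.72, 0.29) = 0.72
(r ∧ (r ∨ q)) = min(0.72, 0.72) = 0.72
(((r ∨ (r → p)) ∧ (¬r → q)) ∧ (r ∧ (r ∨ q))) = min(1, 0.72) = 0.72
(q ∧ (((r ∨ (r → p)) ∧ (¬r → q)) ∧ (r ∧ (r ∨ q)))) = min(0.29, 0.72) = 0.29
(p → q): 0.84 > 0.29, so result = 0.29
((p → q) ∨ q) = max(0.29, 0.29) = 0.29
(r → ((p → q) ∨ q)): 0.72 > 0.29, so result = 0.29
((q ∧ (((r ∨ (r → p)) ∧ (¬r → q)) ∧ (r ∧ (r ∨ q)))) → (r → ((p → q) ∨ q))): 0.29 ≤ 0.29, so result = 1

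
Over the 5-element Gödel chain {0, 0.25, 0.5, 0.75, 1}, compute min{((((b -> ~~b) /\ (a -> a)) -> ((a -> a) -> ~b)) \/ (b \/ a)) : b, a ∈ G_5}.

The minimum is attained at b = 0.25, a = 0:
  ~b: Gödel ¬ of 0.25 = 0 (operand ≠ 0)
  ~~b: Gödel ¬ of 0 = 1 (operand is 0)
  (b -> ~~b): 0.25 ≤ 1, so result = 1
  (a -> a): 0 ≤ 0, so result = 1
  ((b -> ~~b) /\ (a -> a)) = min(1, 1) = 1
  (a -> a): 0 ≤ 0, so result = 1
  ~b: Gödel ¬ of 0.25 = 0 (operand ≠ 0)
  ((a -> a) -> ~b): 1 > 0, so result = 0
  (((b -> ~~b) /\ (a -> a)) -> ((a -> a) -> ~b)): 1 > 0, so result = 0
  (b \/ a) = max(0.25, 0) = 0.25
  ((((b -> ~~b) /\ (a -> a)) -> ((a -> a) -> ~b)) \/ (b \/ a)) = max(0, 0.25) = 0.25
Checking all 25 assignments confirms none give a value below 0.25.

0.25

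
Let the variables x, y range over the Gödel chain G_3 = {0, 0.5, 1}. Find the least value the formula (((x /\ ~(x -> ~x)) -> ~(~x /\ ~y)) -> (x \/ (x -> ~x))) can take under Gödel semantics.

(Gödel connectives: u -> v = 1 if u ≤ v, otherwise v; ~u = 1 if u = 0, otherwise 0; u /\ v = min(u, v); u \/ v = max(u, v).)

0.50

The minimum is attained at x = 0.5, y = 0:
  ~x: Gödel ¬ of 0.5 = 0 (operand ≠ 0)
  (x -> ~x): 0.5 > 0, so result = 0
  ~(x -> ~x): Gödel ¬ of 0 = 1 (operand is 0)
  (x /\ ~(x -> ~x)) = min(0.5, 1) = 0.5
  ~x: Gödel ¬ of 0.5 = 0 (operand ≠ 0)
  ~y: Gödel ¬ of 0 = 1 (operand is 0)
  (~x /\ ~y) = min(0, 1) = 0
  ~(~x /\ ~y): Gödel ¬ of 0 = 1 (operand is 0)
  ((x /\ ~(x -> ~x)) -> ~(~x /\ ~y)): 0.5 ≤ 1, so result = 1
  ~x: Gödel ¬ of 0.5 = 0 (operand ≠ 0)
  (x -> ~x): 0.5 > 0, so result = 0
  (x \/ (x -> ~x)) = max(0.5, 0) = 0.5
  (((x /\ ~(x -> ~x)) -> ~(~x /\ ~y)) -> (x \/ (x -> ~x))): 1 > 0.5, so result = 0.5
Checking all 9 assignments confirms none give a value below 0.50.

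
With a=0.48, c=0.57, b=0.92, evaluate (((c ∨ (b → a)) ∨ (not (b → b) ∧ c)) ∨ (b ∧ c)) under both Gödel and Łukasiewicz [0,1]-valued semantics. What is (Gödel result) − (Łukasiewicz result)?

0.00

Gödel evaluation:
  (b → a): 0.92 > 0.48, so result = 0.48
  (c ∨ (b → a)) = max(0.57, 0.48) = 0.57
  (b → b): 0.92 ≤ 0.92, so result = 1
  not (b → b): Gödel ¬ of 1 = 0 (operand ≠ 0)
  (not (b → b) ∧ c) = min(0, 0.57) = 0
  ((c ∨ (b → a)) ∨ (not (b → b) ∧ c)) = max(0.57, 0) = 0.57
  (b ∧ c) = min(0.92, 0.57) = 0.57
  (((c ∨ (b → a)) ∨ (not (b → b) ∧ c)) ∨ (b ∧ c)) = max(0.57, 0.57) = 0.57
  Gödel value = 0.57
Łukasiewicz evaluation:
  (b → a): min(1, 1 − 0.92 + 0.48) = 0.56
  (c ∨ (b → a)) = max(0.57, 0.56) = 0.57
  (b → b): min(1, 1 − 0.92 + 0.92) = 1
  not (b → b): Łukasiewicz ¬ gives 1 − 1 = 0
  (not (b → b) ∧ c) = min(0, 0.57) = 0
  ((c ∨ (b → a)) ∨ (not (b → b) ∧ c)) = max(0.57, 0) = 0.57
  (b ∧ c) = min(0.92, 0.57) = 0.57
  (((c ∨ (b → a)) ∨ (not (b → b) ∧ c)) ∨ (b ∧ c)) = max(0.57, 0.57) = 0.57
  Łukasiewicz value = 0.57
Difference: 0.57 − 0.57 = 0.00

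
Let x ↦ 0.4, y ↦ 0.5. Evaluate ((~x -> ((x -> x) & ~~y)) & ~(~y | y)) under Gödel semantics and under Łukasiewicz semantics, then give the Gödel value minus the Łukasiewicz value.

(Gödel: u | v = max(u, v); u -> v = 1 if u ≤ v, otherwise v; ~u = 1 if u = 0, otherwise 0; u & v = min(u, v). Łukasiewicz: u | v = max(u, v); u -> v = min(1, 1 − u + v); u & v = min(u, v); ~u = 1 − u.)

Gödel evaluation:
  ~x: Gödel ¬ of 0.4 = 0 (operand ≠ 0)
  (x -> x): 0.4 ≤ 0.4, so result = 1
  ~y: Gödel ¬ of 0.5 = 0 (operand ≠ 0)
  ~~y: Gödel ¬ of 0 = 1 (operand is 0)
  ((x -> x) & ~~y) = min(1, 1) = 1
  (~x -> ((x -> x) & ~~y)): 0 ≤ 1, so result = 1
  ~y: Gödel ¬ of 0.5 = 0 (operand ≠ 0)
  (~y | y) = max(0, 0.5) = 0.5
  ~(~y | y): Gödel ¬ of 0.5 = 0 (operand ≠ 0)
  ((~x -> ((x -> x) & ~~y)) & ~(~y | y)) = min(1, 0) = 0
  Gödel value = 0
Łukasiewicz evaluation:
  ~x: Łukasiewicz ¬ gives 1 − 0.4 = 0.6
  (x -> x): min(1, 1 − 0.4 + 0.4) = 1
  ~y: Łukasiewicz ¬ gives 1 − 0.5 = 0.5
  ~~y: Łukasiewicz ¬ gives 1 − 0.5 = 0.5
  ((x -> x) & ~~y) = min(1, 0.5) = 0.5
  (~x -> ((x -> x) & ~~y)): min(1, 1 − 0.6 + 0.5) = 0.9
  ~y: Łukasiewicz ¬ gives 1 − 0.5 = 0.5
  (~y | y) = max(0.5, 0.5) = 0.5
  ~(~y | y): Łukasiewicz ¬ gives 1 − 0.5 = 0.5
  ((~x -> ((x -> x) & ~~y)) & ~(~y | y)) = min(0.9, 0.5) = 0.5
  Łukasiewicz value = 0.5
Difference: 0 − 0.5 = -0.50

-0.50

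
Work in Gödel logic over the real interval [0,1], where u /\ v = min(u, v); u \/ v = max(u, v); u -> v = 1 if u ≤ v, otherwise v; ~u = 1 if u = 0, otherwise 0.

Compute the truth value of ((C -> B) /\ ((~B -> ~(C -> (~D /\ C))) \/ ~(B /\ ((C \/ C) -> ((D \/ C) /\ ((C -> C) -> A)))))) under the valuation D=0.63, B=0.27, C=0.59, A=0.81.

(C -> B): 0.59 > 0.27, so result = 0.27
~B: Gödel ¬ of 0.27 = 0 (operand ≠ 0)
~D: Gödel ¬ of 0.63 = 0 (operand ≠ 0)
(~D /\ C) = min(0, 0.59) = 0
(C -> (~D /\ C)): 0.59 > 0, so result = 0
~(C -> (~D /\ C)): Gödel ¬ of 0 = 1 (operand is 0)
(~B -> ~(C -> (~D /\ C))): 0 ≤ 1, so result = 1
(C \/ C) = max(0.59, 0.59) = 0.59
(D \/ C) = max(0.63, 0.59) = 0.63
(C -> C): 0.59 ≤ 0.59, so result = 1
((C -> C) -> A): 1 > 0.81, so result = 0.81
((D \/ C) /\ ((C -> C) -> A)) = min(0.63, 0.81) = 0.63
((C \/ C) -> ((D \/ C) /\ ((C -> C) -> A))): 0.59 ≤ 0.63, so result = 1
(B /\ ((C \/ C) -> ((D \/ C) /\ ((C -> C) -> A)))) = min(0.27, 1) = 0.27
~(B /\ ((C \/ C) -> ((D \/ C) /\ ((C -> C) -> A)))): Gödel ¬ of 0.27 = 0 (operand ≠ 0)
((~B -> ~(C -> (~D /\ C))) \/ ~(B /\ ((C \/ C) -> ((D \/ C) /\ ((C -> C) -> A))))) = max(1, 0) = 1
((C -> B) /\ ((~B -> ~(C -> (~D /\ C))) \/ ~(B /\ ((C \/ C) -> ((D \/ C) /\ ((C -> C) -> A)))))) = min(0.27, 1) = 0.27

0.27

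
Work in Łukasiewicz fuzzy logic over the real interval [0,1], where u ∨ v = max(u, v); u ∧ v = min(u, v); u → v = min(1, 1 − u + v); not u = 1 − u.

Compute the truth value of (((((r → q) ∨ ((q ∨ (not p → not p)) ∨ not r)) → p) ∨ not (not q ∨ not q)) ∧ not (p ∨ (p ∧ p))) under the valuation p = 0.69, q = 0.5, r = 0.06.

0.31

(r → q): min(1, 1 − 0.06 + 0.5) = 1
not p: Łukasiewicz ¬ gives 1 − 0.69 = 0.31
not p: Łukasiewicz ¬ gives 1 − 0.69 = 0.31
(not p → not p): min(1, 1 − 0.31 + 0.31) = 1
(q ∨ (not p → not p)) = max(0.5, 1) = 1
not r: Łukasiewicz ¬ gives 1 − 0.06 = 0.94
((q ∨ (not p → not p)) ∨ not r) = max(1, 0.94) = 1
((r → q) ∨ ((q ∨ (not p → not p)) ∨ not r)) = max(1, 1) = 1
(((r → q) ∨ ((q ∨ (not p → not p)) ∨ not r)) → p): min(1, 1 − 1 + 0.69) = 0.69
not q: Łukasiewicz ¬ gives 1 − 0.5 = 0.5
not q: Łukasiewicz ¬ gives 1 − 0.5 = 0.5
(not q ∨ not q) = max(0.5, 0.5) = 0.5
not (not q ∨ not q): Łukasiewicz ¬ gives 1 − 0.5 = 0.5
((((r → q) ∨ ((q ∨ (not p → not p)) ∨ not r)) → p) ∨ not (not q ∨ not q)) = max(0.69, 0.5) = 0.69
(p ∧ p) = min(0.69, 0.69) = 0.69
(p ∨ (p ∧ p)) = max(0.69, 0.69) = 0.69
not (p ∨ (p ∧ p)): Łukasiewicz ¬ gives 1 − 0.69 = 0.31
(((((r → q) ∨ ((q ∨ (not p → not p)) ∨ not r)) → p) ∨ not (not q ∨ not q)) ∧ not (p ∨ (p ∧ p))) = min(0.69, 0.31) = 0.31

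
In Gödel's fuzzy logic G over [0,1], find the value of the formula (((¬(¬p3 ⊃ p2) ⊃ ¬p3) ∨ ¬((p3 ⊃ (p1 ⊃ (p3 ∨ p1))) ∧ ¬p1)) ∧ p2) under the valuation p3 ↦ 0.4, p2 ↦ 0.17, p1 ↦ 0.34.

0.17

¬p3: Gödel ¬ of 0.4 = 0 (operand ≠ 0)
(¬p3 ⊃ p2): 0 ≤ 0.17, so result = 1
¬(¬p3 ⊃ p2): Gödel ¬ of 1 = 0 (operand ≠ 0)
¬p3: Gödel ¬ of 0.4 = 0 (operand ≠ 0)
(¬(¬p3 ⊃ p2) ⊃ ¬p3): 0 ≤ 0, so result = 1
(p3 ∨ p1) = max(0.4, 0.34) = 0.4
(p1 ⊃ (p3 ∨ p1)): 0.34 ≤ 0.4, so result = 1
(p3 ⊃ (p1 ⊃ (p3 ∨ p1))): 0.4 ≤ 1, so result = 1
¬p1: Gödel ¬ of 0.34 = 0 (operand ≠ 0)
((p3 ⊃ (p1 ⊃ (p3 ∨ p1))) ∧ ¬p1) = min(1, 0) = 0
¬((p3 ⊃ (p1 ⊃ (p3 ∨ p1))) ∧ ¬p1): Gödel ¬ of 0 = 1 (operand is 0)
((¬(¬p3 ⊃ p2) ⊃ ¬p3) ∨ ¬((p3 ⊃ (p1 ⊃ (p3 ∨ p1))) ∧ ¬p1)) = max(1, 1) = 1
(((¬(¬p3 ⊃ p2) ⊃ ¬p3) ∨ ¬((p3 ⊃ (p1 ⊃ (p3 ∨ p1))) ∧ ¬p1)) ∧ p2) = min(1, 0.17) = 0.17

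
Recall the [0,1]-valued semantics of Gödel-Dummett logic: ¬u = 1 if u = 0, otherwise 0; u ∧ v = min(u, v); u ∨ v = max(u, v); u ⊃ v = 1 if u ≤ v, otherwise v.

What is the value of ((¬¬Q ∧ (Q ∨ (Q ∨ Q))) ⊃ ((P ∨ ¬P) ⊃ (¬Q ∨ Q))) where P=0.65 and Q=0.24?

¬Q: Gödel ¬ of 0.24 = 0 (operand ≠ 0)
¬¬Q: Gödel ¬ of 0 = 1 (operand is 0)
(Q ∨ Q) = max(0.24, 0.24) = 0.24
(Q ∨ (Q ∨ Q)) = max(0.24, 0.24) = 0.24
(¬¬Q ∧ (Q ∨ (Q ∨ Q))) = min(1, 0.24) = 0.24
¬P: Gödel ¬ of 0.65 = 0 (operand ≠ 0)
(P ∨ ¬P) = max(0.65, 0) = 0.65
¬Q: Gödel ¬ of 0.24 = 0 (operand ≠ 0)
(¬Q ∨ Q) = max(0, 0.24) = 0.24
((P ∨ ¬P) ⊃ (¬Q ∨ Q)): 0.65 > 0.24, so result = 0.24
((¬¬Q ∧ (Q ∨ (Q ∨ Q))) ⊃ ((P ∨ ¬P) ⊃ (¬Q ∨ Q))): 0.24 ≤ 0.24, so result = 1

1.00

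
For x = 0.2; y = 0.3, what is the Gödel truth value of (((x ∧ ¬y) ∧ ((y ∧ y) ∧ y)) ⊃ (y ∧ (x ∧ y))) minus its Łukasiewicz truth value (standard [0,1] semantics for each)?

0.00

Gödel evaluation:
  ¬y: Gödel ¬ of 0.3 = 0 (operand ≠ 0)
  (x ∧ ¬y) = min(0.2, 0) = 0
  (y ∧ y) = min(0.3, 0.3) = 0.3
  ((y ∧ y) ∧ y) = min(0.3, 0.3) = 0.3
  ((x ∧ ¬y) ∧ ((y ∧ y) ∧ y)) = min(0, 0.3) = 0
  (x ∧ y) = min(0.2, 0.3) = 0.2
  (y ∧ (x ∧ y)) = min(0.3, 0.2) = 0.2
  (((x ∧ ¬y) ∧ ((y ∧ y) ∧ y)) ⊃ (y ∧ (x ∧ y))): 0 ≤ 0.2, so result = 1
  Gödel value = 1
Łukasiewicz evaluation:
  ¬y: Łukasiewicz ¬ gives 1 − 0.3 = 0.7
  (x ∧ ¬y) = min(0.2, 0.7) = 0.2
  (y ∧ y) = min(0.3, 0.3) = 0.3
  ((y ∧ y) ∧ y) = min(0.3, 0.3) = 0.3
  ((x ∧ ¬y) ∧ ((y ∧ y) ∧ y)) = min(0.2, 0.3) = 0.2
  (x ∧ y) = min(0.2, 0.3) = 0.2
  (y ∧ (x ∧ y)) = min(0.3, 0.2) = 0.2
  (((x ∧ ¬y) ∧ ((y ∧ y) ∧ y)) ⊃ (y ∧ (x ∧ y))): min(1, 1 − 0.2 + 0.2) = 1
  Łukasiewicz value = 1
Difference: 1 − 1 = 0.00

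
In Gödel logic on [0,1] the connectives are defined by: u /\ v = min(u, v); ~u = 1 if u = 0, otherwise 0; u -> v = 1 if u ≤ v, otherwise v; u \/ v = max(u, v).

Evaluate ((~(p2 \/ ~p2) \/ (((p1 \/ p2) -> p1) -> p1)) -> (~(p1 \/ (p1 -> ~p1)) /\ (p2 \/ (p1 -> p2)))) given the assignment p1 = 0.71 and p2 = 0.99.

0.00

~p2: Gödel ¬ of 0.99 = 0 (operand ≠ 0)
(p2 \/ ~p2) = max(0.99, 0) = 0.99
~(p2 \/ ~p2): Gödel ¬ of 0.99 = 0 (operand ≠ 0)
(p1 \/ p2) = max(0.71, 0.99) = 0.99
((p1 \/ p2) -> p1): 0.99 > 0.71, so result = 0.71
(((p1 \/ p2) -> p1) -> p1): 0.71 ≤ 0.71, so result = 1
(~(p2 \/ ~p2) \/ (((p1 \/ p2) -> p1) -> p1)) = max(0, 1) = 1
~p1: Gödel ¬ of 0.71 = 0 (operand ≠ 0)
(p1 -> ~p1): 0.71 > 0, so result = 0
(p1 \/ (p1 -> ~p1)) = max(0.71, 0) = 0.71
~(p1 \/ (p1 -> ~p1)): Gödel ¬ of 0.71 = 0 (operand ≠ 0)
(p1 -> p2): 0.71 ≤ 0.99, so result = 1
(p2 \/ (p1 -> p2)) = max(0.99, 1) = 1
(~(p1 \/ (p1 -> ~p1)) /\ (p2 \/ (p1 -> p2))) = min(0, 1) = 0
((~(p2 \/ ~p2) \/ (((p1 \/ p2) -> p1) -> p1)) -> (~(p1 \/ (p1 -> ~p1)) /\ (p2 \/ (p1 -> p2)))): 1 > 0, so result = 0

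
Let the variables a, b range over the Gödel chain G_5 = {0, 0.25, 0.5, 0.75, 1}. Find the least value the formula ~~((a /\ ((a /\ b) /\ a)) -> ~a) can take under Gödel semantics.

The minimum is attained at a = 0.25, b = 0.25:
  (a /\ b) = min(0.25, 0.25) = 0.25
  ((a /\ b) /\ a) = min(0.25, 0.25) = 0.25
  (a /\ ((a /\ b) /\ a)) = min(0.25, 0.25) = 0.25
  ~a: Gödel ¬ of 0.25 = 0 (operand ≠ 0)
  ((a /\ ((a /\ b) /\ a)) -> ~a): 0.25 > 0, so result = 0
  ~((a /\ ((a /\ b) /\ a)) -> ~a): Gödel ¬ of 0 = 1 (operand is 0)
  ~~((a /\ ((a /\ b) /\ a)) -> ~a): Gödel ¬ of 1 = 0 (operand ≠ 0)
Checking all 25 assignments confirms none give a value below 0.00.

0.00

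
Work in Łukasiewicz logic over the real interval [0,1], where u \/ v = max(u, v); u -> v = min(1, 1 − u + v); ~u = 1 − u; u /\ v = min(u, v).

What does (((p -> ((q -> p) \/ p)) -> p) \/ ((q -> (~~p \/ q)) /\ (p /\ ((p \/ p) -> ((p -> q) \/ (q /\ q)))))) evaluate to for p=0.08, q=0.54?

0.08

(q -> p): min(1, 1 − 0.54 + 0.08) = 0.54
((q -> p) \/ p) = max(0.54, 0.08) = 0.54
(p -> ((q -> p) \/ p)): min(1, 1 − 0.08 + 0.54) = 1
((p -> ((q -> p) \/ p)) -> p): min(1, 1 − 1 + 0.08) = 0.08
~p: Łukasiewicz ¬ gives 1 − 0.08 = 0.92
~~p: Łukasiewicz ¬ gives 1 − 0.92 = 0.08
(~~p \/ q) = max(0.08, 0.54) = 0.54
(q -> (~~p \/ q)): min(1, 1 − 0.54 + 0.54) = 1
(p \/ p) = max(0.08, 0.08) = 0.08
(p -> q): min(1, 1 − 0.08 + 0.54) = 1
(q /\ q) = min(0.54, 0.54) = 0.54
((p -> q) \/ (q /\ q)) = max(1, 0.54) = 1
((p \/ p) -> ((p -> q) \/ (q /\ q))): min(1, 1 − 0.08 + 1) = 1
(p /\ ((p \/ p) -> ((p -> q) \/ (q /\ q)))) = min(0.08, 1) = 0.08
((q -> (~~p \/ q)) /\ (p /\ ((p \/ p) -> ((p -> q) \/ (q /\ q))))) = min(1, 0.08) = 0.08
(((p -> ((q -> p) \/ p)) -> p) \/ ((q -> (~~p \/ q)) /\ (p /\ ((p \/ p) -> ((p -> q) \/ (q /\ q)))))) = max(0.08, 0.08) = 0.08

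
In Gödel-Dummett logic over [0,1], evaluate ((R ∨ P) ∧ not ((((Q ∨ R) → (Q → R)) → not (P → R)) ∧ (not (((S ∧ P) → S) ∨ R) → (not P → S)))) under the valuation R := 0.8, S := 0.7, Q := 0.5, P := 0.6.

(R ∨ P) = max(0.8, 0.6) = 0.8
(Q ∨ R) = max(0.5, 0.8) = 0.8
(Q → R): 0.5 ≤ 0.8, so result = 1
((Q ∨ R) → (Q → R)): 0.8 ≤ 1, so result = 1
(P → R): 0.6 ≤ 0.8, so result = 1
not (P → R): Gödel ¬ of 1 = 0 (operand ≠ 0)
(((Q ∨ R) → (Q → R)) → not (P → R)): 1 > 0, so result = 0
(S ∧ P) = min(0.7, 0.6) = 0.6
((S ∧ P) → S): 0.6 ≤ 0.7, so result = 1
(((S ∧ P) → S) ∨ R) = max(1, 0.8) = 1
not (((S ∧ P) → S) ∨ R): Gödel ¬ of 1 = 0 (operand ≠ 0)
not P: Gödel ¬ of 0.6 = 0 (operand ≠ 0)
(not P → S): 0 ≤ 0.7, so result = 1
(not (((S ∧ P) → S) ∨ R) → (not P → S)): 0 ≤ 1, so result = 1
((((Q ∨ R) → (Q → R)) → not (P → R)) ∧ (not (((S ∧ P) → S) ∨ R) → (not P → S))) = min(0, 1) = 0
not ((((Q ∨ R) → (Q → R)) → not (P → R)) ∧ (not (((S ∧ P) → S) ∨ R) → (not P → S))): Gödel ¬ of 0 = 1 (operand is 0)
((R ∨ P) ∧ not ((((Q ∨ R) → (Q → R)) → not (P → R)) ∧ (not (((S ∧ P) → S) ∨ R) → (not P → S)))) = min(0.8, 1) = 0.8

0.80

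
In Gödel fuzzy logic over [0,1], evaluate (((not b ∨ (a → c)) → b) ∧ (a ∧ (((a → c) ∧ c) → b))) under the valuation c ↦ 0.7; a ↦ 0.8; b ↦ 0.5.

0.50

not b: Gödel ¬ of 0.5 = 0 (operand ≠ 0)
(a → c): 0.8 > 0.7, so result = 0.7
(not b ∨ (a → c)) = max(0, 0.7) = 0.7
((not b ∨ (a → c)) → b): 0.7 > 0.5, so result = 0.5
(a → c): 0.8 > 0.7, so result = 0.7
((a → c) ∧ c) = min(0.7, 0.7) = 0.7
(((a → c) ∧ c) → b): 0.7 > 0.5, so result = 0.5
(a ∧ (((a → c) ∧ c) → b)) = min(0.8, 0.5) = 0.5
(((not b ∨ (a → c)) → b) ∧ (a ∧ (((a → c) ∧ c) → b))) = min(0.5, 0.5) = 0.5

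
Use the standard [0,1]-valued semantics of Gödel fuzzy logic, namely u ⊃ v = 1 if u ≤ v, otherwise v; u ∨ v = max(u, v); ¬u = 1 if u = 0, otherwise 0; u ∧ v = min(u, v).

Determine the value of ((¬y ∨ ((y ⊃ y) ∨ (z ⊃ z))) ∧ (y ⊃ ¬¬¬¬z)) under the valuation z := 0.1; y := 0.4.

1.00

¬y: Gödel ¬ of 0.4 = 0 (operand ≠ 0)
(y ⊃ y): 0.4 ≤ 0.4, so result = 1
(z ⊃ z): 0.1 ≤ 0.1, so result = 1
((y ⊃ y) ∨ (z ⊃ z)) = max(1, 1) = 1
(¬y ∨ ((y ⊃ y) ∨ (z ⊃ z))) = max(0, 1) = 1
¬z: Gödel ¬ of 0.1 = 0 (operand ≠ 0)
¬¬z: Gödel ¬ of 0 = 1 (operand is 0)
¬¬¬z: Gödel ¬ of 1 = 0 (operand ≠ 0)
¬¬¬¬z: Gödel ¬ of 0 = 1 (operand is 0)
(y ⊃ ¬¬¬¬z): 0.4 ≤ 1, so result = 1
((¬y ∨ ((y ⊃ y) ∨ (z ⊃ z))) ∧ (y ⊃ ¬¬¬¬z)) = min(1, 1) = 1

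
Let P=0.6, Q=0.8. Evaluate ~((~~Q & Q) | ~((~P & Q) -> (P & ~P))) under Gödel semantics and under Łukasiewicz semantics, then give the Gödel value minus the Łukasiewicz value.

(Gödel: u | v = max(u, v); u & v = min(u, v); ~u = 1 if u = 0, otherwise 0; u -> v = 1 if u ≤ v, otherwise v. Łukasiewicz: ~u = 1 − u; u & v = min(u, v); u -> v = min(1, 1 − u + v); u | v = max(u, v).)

Gödel evaluation:
  ~Q: Gödel ¬ of 0.8 = 0 (operand ≠ 0)
  ~~Q: Gödel ¬ of 0 = 1 (operand is 0)
  (~~Q & Q) = min(1, 0.8) = 0.8
  ~P: Gödel ¬ of 0.6 = 0 (operand ≠ 0)
  (~P & Q) = min(0, 0.8) = 0
  ~P: Gödel ¬ of 0.6 = 0 (operand ≠ 0)
  (P & ~P) = min(0.6, 0) = 0
  ((~P & Q) -> (P & ~P)): 0 ≤ 0, so result = 1
  ~((~P & Q) -> (P & ~P)): Gödel ¬ of 1 = 0 (operand ≠ 0)
  ((~~Q & Q) | ~((~P & Q) -> (P & ~P))) = max(0.8, 0) = 0.8
  ~((~~Q & Q) | ~((~P & Q) -> (P & ~P))): Gödel ¬ of 0.8 = 0 (operand ≠ 0)
  Gödel value = 0
Łukasiewicz evaluation:
  ~Q: Łukasiewicz ¬ gives 1 − 0.8 = 0.2
  ~~Q: Łukasiewicz ¬ gives 1 − 0.2 = 0.8
  (~~Q & Q) = min(0.8, 0.8) = 0.8
  ~P: Łukasiewicz ¬ gives 1 − 0.6 = 0.4
  (~P & Q) = min(0.4, 0.8) = 0.4
  ~P: Łukasiewicz ¬ gives 1 − 0.6 = 0.4
  (P & ~P) = min(0.6, 0.4) = 0.4
  ((~P & Q) -> (P & ~P)): min(1, 1 − 0.4 + 0.4) = 1
  ~((~P & Q) -> (P & ~P)): Łukasiewicz ¬ gives 1 − 1 = 0
  ((~~Q & Q) | ~((~P & Q) -> (P & ~P))) = max(0.8, 0) = 0.8
  ~((~~Q & Q) | ~((~P & Q) -> (P & ~P))): Łukasiewicz ¬ gives 1 − 0.8 = 0.2
  Łukasiewicz value = 0.2
Difference: 0 − 0.2 = -0.20

-0.20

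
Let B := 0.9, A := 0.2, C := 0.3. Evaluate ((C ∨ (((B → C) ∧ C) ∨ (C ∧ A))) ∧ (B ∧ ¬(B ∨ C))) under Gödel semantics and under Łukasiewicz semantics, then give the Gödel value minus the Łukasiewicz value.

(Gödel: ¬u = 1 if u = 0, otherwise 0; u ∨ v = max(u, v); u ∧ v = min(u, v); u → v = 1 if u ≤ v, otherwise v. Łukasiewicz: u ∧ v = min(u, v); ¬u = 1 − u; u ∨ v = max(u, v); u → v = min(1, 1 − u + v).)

Gödel evaluation:
  (B → C): 0.9 > 0.3, so result = 0.3
  ((B → C) ∧ C) = min(0.3, 0.3) = 0.3
  (C ∧ A) = min(0.3, 0.2) = 0.2
  (((B → C) ∧ C) ∨ (C ∧ A)) = max(0.3, 0.2) = 0.3
  (C ∨ (((B → C) ∧ C) ∨ (C ∧ A))) = max(0.3, 0.3) = 0.3
  (B ∨ C) = max(0.9, 0.3) = 0.9
  ¬(B ∨ C): Gödel ¬ of 0.9 = 0 (operand ≠ 0)
  (B ∧ ¬(B ∨ C)) = min(0.9, 0) = 0
  ((C ∨ (((B → C) ∧ C) ∨ (C ∧ A))) ∧ (B ∧ ¬(B ∨ C))) = min(0.3, 0) = 0
  Gödel value = 0
Łukasiewicz evaluation:
  (B → C): min(1, 1 − 0.9 + 0.3) = 0.4
  ((B → C) ∧ C) = min(0.4, 0.3) = 0.3
  (C ∧ A) = min(0.3, 0.2) = 0.2
  (((B → C) ∧ C) ∨ (C ∧ A)) = max(0.3, 0.2) = 0.3
  (C ∨ (((B → C) ∧ C) ∨ (C ∧ A))) = max(0.3, 0.3) = 0.3
  (B ∨ C) = max(0.9, 0.3) = 0.9
  ¬(B ∨ C): Łukasiewicz ¬ gives 1 − 0.9 = 0.1
  (B ∧ ¬(B ∨ C)) = min(0.9, 0.1) = 0.1
  ((C ∨ (((B → C) ∧ C) ∨ (C ∧ A))) ∧ (B ∧ ¬(B ∨ C))) = min(0.3, 0.1) = 0.1
  Łukasiewicz value = 0.1
Difference: 0 − 0.1 = -0.10

-0.10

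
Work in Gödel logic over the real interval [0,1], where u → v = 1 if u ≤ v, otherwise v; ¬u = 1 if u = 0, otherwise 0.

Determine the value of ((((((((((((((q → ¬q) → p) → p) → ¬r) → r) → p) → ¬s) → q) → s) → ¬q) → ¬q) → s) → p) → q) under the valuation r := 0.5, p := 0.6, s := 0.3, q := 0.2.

0.20

¬q: Gödel ¬ of 0.2 = 0 (operand ≠ 0)
(q → ¬q): 0.2 > 0, so result = 0
((q → ¬q) → p): 0 ≤ 0.6, so result = 1
(((q → ¬q) → p) → p): 1 > 0.6, so result = 0.6
¬r: Gödel ¬ of 0.5 = 0 (operand ≠ 0)
((((q → ¬q) → p) → p) → ¬r): 0.6 > 0, so result = 0
(((((q → ¬q) → p) → p) → ¬r) → r): 0 ≤ 0.5, so result = 1
((((((q → ¬q) → p) → p) → ¬r) → r) → p): 1 > 0.6, so result = 0.6
¬s: Gödel ¬ of 0.3 = 0 (operand ≠ 0)
(((((((q → ¬q) → p) → p) → ¬r) → r) → p) → ¬s): 0.6 > 0, so result = 0
((((((((q → ¬q) → p) → p) → ¬r) → r) → p) → ¬s) → q): 0 ≤ 0.2, so result = 1
(((((((((q → ¬q) → p) → p) → ¬r) → r) → p) → ¬s) → q) → s): 1 > 0.3, so result = 0.3
¬q: Gödel ¬ of 0.2 = 0 (operand ≠ 0)
((((((((((q → ¬q) → p) → p) → ¬r) → r) → p) → ¬s) → q) → s) → ¬q): 0.3 > 0, so result = 0
¬q: Gödel ¬ of 0.2 = 0 (operand ≠ 0)
(((((((((((q → ¬q) → p) → p) → ¬r) → r) → p) → ¬s) → q) → s) → ¬q) → ¬q): 0 ≤ 0, so result = 1
((((((((((((q → ¬q) → p) → p) → ¬r) → r) → p) → ¬s) → q) → s) → ¬q) → ¬q) → s): 1 > 0.3, so result = 0.3
(((((((((((((q → ¬q) → p) → p) → ¬r) → r) → p) → ¬s) → q) → s) → ¬q) → ¬q) → s) → p): 0.3 ≤ 0.6, so result = 1
((((((((((((((q → ¬q) → p) → p) → ¬r) → r) → p) → ¬s) → q) → s) → ¬q) → ¬q) → s) → p) → q): 1 > 0.2, so result = 0.2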